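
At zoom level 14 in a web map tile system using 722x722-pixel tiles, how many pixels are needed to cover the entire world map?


tiles per axis = 2^14 = 16384
total tiles = 16384^2 = 268435456
pixels per axis = 16384 * 722 = 11829248
total pixels = 11829248^2 = 139931108245504

139931108245504 pixels


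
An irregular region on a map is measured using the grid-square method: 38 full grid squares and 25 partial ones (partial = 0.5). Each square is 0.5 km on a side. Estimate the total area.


effective squares = 38 + 25 * 0.5 = 50.5
area = 50.5 * 0.25 = 12.625 km^2

12.625 km^2


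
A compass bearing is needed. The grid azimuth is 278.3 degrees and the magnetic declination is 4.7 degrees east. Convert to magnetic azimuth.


magnetic azimuth = grid azimuth - declination (east +ve)
mag_az = 278.3 - 4.7 = 273.6 degrees

273.6 degrees


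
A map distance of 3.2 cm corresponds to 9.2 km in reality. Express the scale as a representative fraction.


ground = 9.2 km = 920000 cm; RF denominator = ground / map = 920000 / 3.2 = 287500; RF = 1:287500

1:287500


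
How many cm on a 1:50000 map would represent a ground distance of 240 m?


map_cm = 240 * 100 / 50000 = 0.48 cm

0.48 cm


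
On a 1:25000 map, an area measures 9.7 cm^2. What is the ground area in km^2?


ground_area = 9.7 * (25000/100)^2 = 606250.0 m^2 = 0.60625 km^2 ≈ 0.606 km^2

0.606 km^2


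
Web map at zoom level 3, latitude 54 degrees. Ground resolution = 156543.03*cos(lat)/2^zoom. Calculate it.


res = 156543.03 * cos(54) / 2^3 = 156543.03 * 0.58778525 / 8 = 11501.71 m/pixel

11501.71 m/pixel


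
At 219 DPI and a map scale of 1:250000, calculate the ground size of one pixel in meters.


pixel_cm = 2.54 / 219 ≈ 0.011598 cm
ground = pixel_cm * 250000 / 100 = 2.54 * 250000 / (219 * 100) = 635000 / 21900 ≈ 29.0 m

29.0 m


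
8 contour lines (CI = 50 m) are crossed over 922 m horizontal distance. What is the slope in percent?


elevation change = 8 * 50 = 400 m
slope = 400 / 922 * 100 = 43.4%

43.4%


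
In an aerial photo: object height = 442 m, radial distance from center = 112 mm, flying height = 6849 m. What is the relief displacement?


d = h * r / H = 442 * 112 / 6849 = 7.23 mm

7.23 mm


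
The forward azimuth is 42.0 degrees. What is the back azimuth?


back azimuth = (42.0 + 180) mod 360 = 222.0 degrees

222.0 degrees


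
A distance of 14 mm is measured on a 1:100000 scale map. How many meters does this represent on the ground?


ground = 14 mm * 100000 / 1000 = 1400.0 m

1400.0 m


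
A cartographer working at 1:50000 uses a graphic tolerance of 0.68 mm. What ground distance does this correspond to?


ground = 0.68 mm * 50000 / 1000 = 34.0 m

34.0 m


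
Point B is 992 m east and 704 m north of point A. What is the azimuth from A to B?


az = atan2(992, 704) = 54.6 deg
adjusted to 0-360: 54.6 degrees

54.6 degrees


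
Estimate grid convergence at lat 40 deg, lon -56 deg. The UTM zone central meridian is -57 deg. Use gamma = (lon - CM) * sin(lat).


gamma = (-56 - -57) * sin(40) = 1 * 0.642788 = 0.643 degrees

0.643 degrees


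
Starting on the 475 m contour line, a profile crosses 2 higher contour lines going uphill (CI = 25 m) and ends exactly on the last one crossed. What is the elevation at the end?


elevation = 475 + 2 * 25 = 525 m

525 m


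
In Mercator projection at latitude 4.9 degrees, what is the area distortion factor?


area_distortion = 1/cos^2(4.9) = 1.007

1.007


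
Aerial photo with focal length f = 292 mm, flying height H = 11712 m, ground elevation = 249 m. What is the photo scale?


scale = f / (H - h) = 292 mm / 11463 m = 292 / 11463000 = 1:39257

1:39257


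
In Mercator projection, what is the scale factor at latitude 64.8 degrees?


SF = 1 / cos(64.8) = 1 / 0.425779 = 2.349

2.349


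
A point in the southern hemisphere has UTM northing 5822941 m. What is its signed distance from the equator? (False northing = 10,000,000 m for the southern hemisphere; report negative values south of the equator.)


For southern: actual = 5822941 - 10000000 = -4177059 m

-4177059 m


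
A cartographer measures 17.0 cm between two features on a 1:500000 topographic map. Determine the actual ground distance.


ground = 17.0 cm * 500000 / 100 = 85000.0 m = 85.0 km

85.0 km


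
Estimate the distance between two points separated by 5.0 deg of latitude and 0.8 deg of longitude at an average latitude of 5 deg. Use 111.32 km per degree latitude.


dlat_km = 5.0 * 111.32 = 556.6
dlon_km = 0.8 * 111.32 * cos(5) ≈ 88.717
dist = sqrt(556.6^2 + 88.717^2) ≈ 563.6 km

563.6 km


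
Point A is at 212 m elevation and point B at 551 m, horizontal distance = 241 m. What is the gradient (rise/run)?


gradient = (551 - 212) / 241 = 339 / 241 = 1.4066

1.4066


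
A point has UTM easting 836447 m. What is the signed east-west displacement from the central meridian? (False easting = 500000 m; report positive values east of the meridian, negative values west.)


displacement = 836447 - 500000 = 336447 m

336447 m


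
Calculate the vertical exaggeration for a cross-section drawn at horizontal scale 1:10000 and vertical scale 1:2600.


VE = horizontal_scale / vertical_scale = 10000 / 2600 ≈ 3.8

3.8x


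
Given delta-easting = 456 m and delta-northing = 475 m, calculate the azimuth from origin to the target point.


az = atan2(456, 475) = 43.8 deg
adjusted to 0-360: 43.8 degrees

43.8 degrees


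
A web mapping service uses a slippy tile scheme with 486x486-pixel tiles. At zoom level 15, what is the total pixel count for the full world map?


tiles per axis = 2^15 = 32768
total tiles = 32768^2 = 1073741824
pixels per axis = 32768 * 486 = 15925248
total pixels = 15925248^2 = 253613523861504

253613523861504 pixels


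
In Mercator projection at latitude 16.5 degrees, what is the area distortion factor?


area_distortion = 1/cos^2(16.5) = 1.088

1.088


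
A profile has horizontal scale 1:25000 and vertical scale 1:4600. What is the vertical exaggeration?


VE = horizontal_scale / vertical_scale = 25000 / 4600 ≈ 5.4

5.4x


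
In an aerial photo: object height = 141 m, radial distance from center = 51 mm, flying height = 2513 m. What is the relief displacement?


d = h * r / H = 141 * 51 / 2513 = 2.86 mm

2.86 mm


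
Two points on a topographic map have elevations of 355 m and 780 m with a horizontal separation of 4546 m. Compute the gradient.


gradient = (780 - 355) / 4546 = 425 / 4546 = 0.0935

0.0935


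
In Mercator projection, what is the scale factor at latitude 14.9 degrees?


SF = 1 / cos(14.9) = 1 / 0.966376 = 1.035

1.035


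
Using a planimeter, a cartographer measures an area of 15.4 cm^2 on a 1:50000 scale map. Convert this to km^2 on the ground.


ground_area = 15.4 * (50000/100)^2 = 3850000.0 m^2 = 3.85 km^2

3.85 km^2


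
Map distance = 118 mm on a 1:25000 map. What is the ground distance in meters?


ground = 118 mm * 25000 / 1000 = 2950.0 m

2950.0 m


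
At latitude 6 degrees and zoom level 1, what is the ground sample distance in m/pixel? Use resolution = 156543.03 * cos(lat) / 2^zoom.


res = 156543.03 * cos(6) / 2^1 = 156543.03 * 0.9945219 / 2 = 77842.74 m/pixel

77842.74 m/pixel


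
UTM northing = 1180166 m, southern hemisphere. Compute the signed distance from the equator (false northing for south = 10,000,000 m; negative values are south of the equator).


For southern: actual = 1180166 - 10000000 = -8819834 m

-8819834 m


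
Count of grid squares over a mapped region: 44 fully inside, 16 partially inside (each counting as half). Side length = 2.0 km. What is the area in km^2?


effective squares = 44 + 16 * 0.5 = 52.0
area = 52.0 * 4.0 = 208.0 km^2

208.0 km^2


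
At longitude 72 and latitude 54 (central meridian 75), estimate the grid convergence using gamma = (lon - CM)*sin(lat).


gamma = (72 - 75) * sin(54) = -3 * 0.809017 = -2.427 degrees

-2.427 degrees


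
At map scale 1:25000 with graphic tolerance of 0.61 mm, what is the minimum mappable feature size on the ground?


ground = 0.61 mm * 25000 / 1000 = 15.25 m

15.25 m


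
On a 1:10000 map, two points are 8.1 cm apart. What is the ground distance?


ground = 8.1 cm * 10000 / 100 = 810.0 m

810.0 m


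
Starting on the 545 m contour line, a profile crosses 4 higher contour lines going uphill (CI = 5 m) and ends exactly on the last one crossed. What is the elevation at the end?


elevation = 545 + 4 * 5 = 565 m

565 m


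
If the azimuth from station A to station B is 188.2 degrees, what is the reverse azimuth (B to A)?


back azimuth = (188.2 + 180) mod 360 = 8.2 degrees

8.2 degrees


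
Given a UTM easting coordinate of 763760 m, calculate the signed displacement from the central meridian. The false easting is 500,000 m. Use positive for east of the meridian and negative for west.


displacement = 763760 - 500000 = 263760 m

263760 m


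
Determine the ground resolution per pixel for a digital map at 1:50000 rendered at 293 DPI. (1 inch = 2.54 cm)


pixel_cm = 2.54 / 293 ≈ 0.008669 cm
ground = pixel_cm * 50000 / 100 = 2.54 * 50000 / (293 * 100) = 127000 / 29300 ≈ 4.33 m

4.33 m


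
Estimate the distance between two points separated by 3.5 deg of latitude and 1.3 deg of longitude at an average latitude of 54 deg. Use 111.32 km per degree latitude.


dlat_km = 3.5 * 111.32 = 389.62
dlon_km = 1.3 * 111.32 * cos(54) ≈ 85.062
dist = sqrt(389.62^2 + 85.062^2) ≈ 398.8 km

398.8 km


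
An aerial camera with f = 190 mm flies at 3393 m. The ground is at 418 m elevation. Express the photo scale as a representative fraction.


scale = f / (H - h) = 190 mm / 2975 m = 190 / 2975000 = 1:15658

1:15658


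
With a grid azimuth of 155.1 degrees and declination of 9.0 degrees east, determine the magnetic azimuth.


magnetic azimuth = grid azimuth - declination (east +ve)
mag_az = 155.1 - 9.0 = 146.1 degrees

146.1 degrees


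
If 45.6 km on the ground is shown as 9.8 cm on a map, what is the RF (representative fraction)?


ground = 45.6 km = 4560000 cm; RF denominator = ground / map = 4560000 / 9.8 ≈ 465306; RF = 1:465306

1:465306


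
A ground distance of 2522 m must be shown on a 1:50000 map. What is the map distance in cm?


map_cm = 2522 * 100 / 50000 = 5.044 cm ≈ 5.04 cm

5.04 cm


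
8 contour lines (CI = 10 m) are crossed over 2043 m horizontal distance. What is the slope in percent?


elevation change = 8 * 10 = 80 m
slope = 80 / 2043 * 100 = 3.9%

3.9%


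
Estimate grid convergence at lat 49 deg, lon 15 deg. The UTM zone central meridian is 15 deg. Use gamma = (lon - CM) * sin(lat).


gamma = (15 - 15) * sin(49) = 0 * 0.75471 = 0.0 degrees

0.0 degrees


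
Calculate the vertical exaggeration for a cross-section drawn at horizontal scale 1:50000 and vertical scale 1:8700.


VE = horizontal_scale / vertical_scale = 50000 / 8700 ≈ 5.7

5.7x


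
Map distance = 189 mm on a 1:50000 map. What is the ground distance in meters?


ground = 189 mm * 50000 / 1000 = 9450.0 m

9450.0 m


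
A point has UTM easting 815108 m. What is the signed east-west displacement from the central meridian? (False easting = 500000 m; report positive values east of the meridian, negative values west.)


displacement = 815108 - 500000 = 315108 m

315108 m


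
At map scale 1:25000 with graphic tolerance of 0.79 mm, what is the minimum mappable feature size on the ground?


ground = 0.79 mm * 25000 / 1000 = 19.75 m

19.75 m


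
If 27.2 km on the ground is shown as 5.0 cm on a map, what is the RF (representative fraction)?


ground = 27.2 km = 2720000 cm; RF denominator = ground / map = 2720000 / 5.0 = 544000; RF = 1:544000

1:544000


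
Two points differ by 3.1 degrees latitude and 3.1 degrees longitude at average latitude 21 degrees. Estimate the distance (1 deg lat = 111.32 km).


dlat_km = 3.1 * 111.32 = 345.092
dlon_km = 3.1 * 111.32 * cos(21) ≈ 322.171
dist = sqrt(345.092^2 + 322.171^2) ≈ 472.1 km

472.1 km


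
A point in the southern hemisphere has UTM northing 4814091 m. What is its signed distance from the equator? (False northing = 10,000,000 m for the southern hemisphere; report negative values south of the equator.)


For southern: actual = 4814091 - 10000000 = -5185909 m

-5185909 m


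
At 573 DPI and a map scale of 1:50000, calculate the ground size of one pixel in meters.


pixel_cm = 2.54 / 573 ≈ 0.004433 cm
ground = pixel_cm * 50000 / 100 = 2.54 * 50000 / (573 * 100) = 127000 / 57300 ≈ 2.22 m

2.22 m


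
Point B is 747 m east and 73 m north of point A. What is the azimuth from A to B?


az = atan2(747, 73) = 84.4 deg
adjusted to 0-360: 84.4 degrees

84.4 degrees


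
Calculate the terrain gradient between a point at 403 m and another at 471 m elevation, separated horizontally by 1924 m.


gradient = (471 - 403) / 1924 = 68 / 1924 = 0.0353

0.0353


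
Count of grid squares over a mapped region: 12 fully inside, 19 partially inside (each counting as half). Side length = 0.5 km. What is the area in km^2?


effective squares = 12 + 19 * 0.5 = 21.5
area = 21.5 * 0.25 = 5.375 km^2

5.375 km^2


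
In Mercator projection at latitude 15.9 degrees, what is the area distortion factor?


area_distortion = 1/cos^2(15.9) = 1.081

1.081


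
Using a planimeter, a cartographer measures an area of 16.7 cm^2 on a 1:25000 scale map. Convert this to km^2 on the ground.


ground_area = 16.7 * (25000/100)^2 = 1043750.0 m^2 = 1.04375 km^2 ≈ 1.044 km^2

1.044 km^2


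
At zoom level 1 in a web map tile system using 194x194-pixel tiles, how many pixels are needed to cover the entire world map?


tiles per axis = 2^1 = 2
total tiles = 2^2 = 4
pixels per axis = 2 * 194 = 388
total pixels = 388^2 = 150544

150544 pixels


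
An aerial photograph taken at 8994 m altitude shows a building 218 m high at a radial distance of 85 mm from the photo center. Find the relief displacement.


d = h * r / H = 218 * 85 / 8994 = 2.06 mm

2.06 mm


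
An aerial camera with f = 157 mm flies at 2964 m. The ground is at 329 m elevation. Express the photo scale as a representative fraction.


scale = f / (H - h) = 157 mm / 2635 m = 157 / 2635000 = 1:16783

1:16783


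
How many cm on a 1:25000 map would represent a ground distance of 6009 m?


map_cm = 6009 * 100 / 25000 = 24.036 cm ≈ 24.04 cm

24.04 cm


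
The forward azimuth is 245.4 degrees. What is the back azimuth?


back azimuth = (245.4 + 180) mod 360 = 65.4 degrees

65.4 degrees


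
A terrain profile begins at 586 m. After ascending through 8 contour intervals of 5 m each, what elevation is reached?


elevation = 586 + 8 * 5 = 626 m

626 m


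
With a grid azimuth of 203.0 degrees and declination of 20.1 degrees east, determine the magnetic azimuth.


magnetic azimuth = grid azimuth - declination (east +ve)
mag_az = 203.0 - 20.1 = 182.9 degrees

182.9 degrees


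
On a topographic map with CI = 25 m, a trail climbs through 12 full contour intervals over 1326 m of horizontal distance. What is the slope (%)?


elevation change = 12 * 25 = 300 m
slope = 300 / 1326 * 100 = 22.6%

22.6%


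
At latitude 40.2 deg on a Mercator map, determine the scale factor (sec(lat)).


SF = 1 / cos(40.2) = 1 / 0.763796 = 1.309

1.309


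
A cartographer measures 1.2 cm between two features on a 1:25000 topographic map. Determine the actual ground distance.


ground = 1.2 cm * 25000 / 100 = 300.0 m

300.0 m


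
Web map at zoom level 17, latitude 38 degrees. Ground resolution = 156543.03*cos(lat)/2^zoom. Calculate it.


res = 156543.03 * cos(38) / 2^17 = 156543.03 * 0.78801075 / 131072 = 0.94 m/pixel

0.94 m/pixel


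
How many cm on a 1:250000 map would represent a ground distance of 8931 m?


map_cm = 8931 * 100 / 250000 = 3.5724 cm ≈ 3.57 cm

3.57 cm


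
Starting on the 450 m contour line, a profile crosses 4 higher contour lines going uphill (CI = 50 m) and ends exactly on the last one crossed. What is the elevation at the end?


elevation = 450 + 4 * 50 = 650 m

650 m


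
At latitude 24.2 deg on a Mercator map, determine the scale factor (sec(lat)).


SF = 1 / cos(24.2) = 1 / 0.91212 = 1.096

1.096


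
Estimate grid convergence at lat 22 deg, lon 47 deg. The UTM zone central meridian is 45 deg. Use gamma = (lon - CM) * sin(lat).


gamma = (47 - 45) * sin(22) = 2 * 0.374607 = 0.749 degrees

0.749 degrees


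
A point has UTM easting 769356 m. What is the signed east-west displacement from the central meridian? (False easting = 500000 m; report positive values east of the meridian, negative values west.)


displacement = 769356 - 500000 = 269356 m

269356 m


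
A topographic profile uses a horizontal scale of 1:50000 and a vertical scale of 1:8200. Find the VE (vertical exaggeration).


VE = horizontal_scale / vertical_scale = 50000 / 8200 ≈ 6.1

6.1x


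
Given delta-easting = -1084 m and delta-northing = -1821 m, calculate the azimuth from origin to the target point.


az = atan2(-1084, -1821) = -149.2 deg
adjusted to 0-360: 210.8 degrees

210.8 degrees


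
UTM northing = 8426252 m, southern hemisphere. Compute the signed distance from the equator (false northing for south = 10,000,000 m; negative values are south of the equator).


For southern: actual = 8426252 - 10000000 = -1573748 m

-1573748 m


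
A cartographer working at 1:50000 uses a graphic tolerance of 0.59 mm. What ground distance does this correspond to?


ground = 0.59 mm * 50000 / 1000 = 29.5 m

29.5 m


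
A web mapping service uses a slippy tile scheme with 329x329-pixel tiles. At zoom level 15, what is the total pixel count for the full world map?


tiles per axis = 2^15 = 32768
total tiles = 32768^2 = 1073741824
pixels per axis = 32768 * 329 = 10780672
total pixels = 10780672^2 = 116222888771584

116222888771584 pixels


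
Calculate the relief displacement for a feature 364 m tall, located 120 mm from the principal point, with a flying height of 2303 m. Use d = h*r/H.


d = h * r / H = 364 * 120 / 2303 = 18.97 mm

18.97 mm


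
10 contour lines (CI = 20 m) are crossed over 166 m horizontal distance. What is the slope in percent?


elevation change = 10 * 20 = 200 m
slope = 200 / 166 * 100 = 120.5%

120.5%


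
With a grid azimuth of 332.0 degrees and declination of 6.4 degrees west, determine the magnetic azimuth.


magnetic azimuth = grid azimuth - declination (east +ve)
mag_az = 332.0 - -6.4 = 338.4 degrees

338.4 degrees


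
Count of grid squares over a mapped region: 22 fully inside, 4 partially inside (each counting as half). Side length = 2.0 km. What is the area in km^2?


effective squares = 22 + 4 * 0.5 = 24.0
area = 24.0 * 4.0 = 96.0 km^2

96.0 km^2


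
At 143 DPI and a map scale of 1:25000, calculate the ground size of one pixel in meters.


pixel_cm = 2.54 / 143 ≈ 0.017762 cm
ground = pixel_cm * 25000 / 100 = 2.54 * 25000 / (143 * 100) = 63500 / 14300 ≈ 4.44 m

4.44 m


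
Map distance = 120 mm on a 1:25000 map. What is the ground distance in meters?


ground = 120 mm * 25000 / 1000 = 3000.0 m

3000.0 m


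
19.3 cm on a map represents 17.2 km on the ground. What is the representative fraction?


ground = 17.2 km = 1720000 cm; RF denominator = ground / map = 1720000 / 19.3 ≈ 89119; RF = 1:89119

1:89119


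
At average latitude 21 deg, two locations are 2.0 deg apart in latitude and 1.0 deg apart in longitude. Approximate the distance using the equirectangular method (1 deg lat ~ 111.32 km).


dlat_km = 2.0 * 111.32 = 222.64
dlon_km = 1.0 * 111.32 * cos(21) ≈ 103.926
dist = sqrt(222.64^2 + 103.926^2) ≈ 245.7 km

245.7 km


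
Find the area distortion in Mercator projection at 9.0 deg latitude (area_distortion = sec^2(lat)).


area_distortion = 1/cos^2(9.0) = 1.025

1.025


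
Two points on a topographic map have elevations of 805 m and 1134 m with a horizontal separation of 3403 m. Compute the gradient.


gradient = (1134 - 805) / 3403 = 329 / 3403 = 0.0967

0.0967


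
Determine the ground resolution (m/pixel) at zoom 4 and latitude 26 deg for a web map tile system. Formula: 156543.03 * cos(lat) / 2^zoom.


res = 156543.03 * cos(26) / 2^4 = 156543.03 * 0.89879405 / 16 = 8793.75 m/pixel

8793.75 m/pixel


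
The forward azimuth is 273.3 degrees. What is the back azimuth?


back azimuth = (273.3 + 180) mod 360 = 93.3 degrees

93.3 degrees


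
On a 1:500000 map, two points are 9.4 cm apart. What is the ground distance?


ground = 9.4 cm * 500000 / 100 = 47000.0 m = 47.0 km

47.0 km


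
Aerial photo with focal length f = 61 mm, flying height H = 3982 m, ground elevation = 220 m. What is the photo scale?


scale = f / (H - h) = 61 mm / 3762 m = 61 / 3762000 = 1:61672

1:61672


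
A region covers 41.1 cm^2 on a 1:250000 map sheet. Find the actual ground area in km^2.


ground_area = 41.1 * (250000/100)^2 = 256875000.0 m^2 = 256.875 km^2

256.875 km^2


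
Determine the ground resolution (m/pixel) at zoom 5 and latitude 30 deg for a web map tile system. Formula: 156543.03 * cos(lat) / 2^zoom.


res = 156543.03 * cos(30) / 2^5 = 156543.03 * 0.8660254 / 32 = 4236.57 m/pixel

4236.57 m/pixel


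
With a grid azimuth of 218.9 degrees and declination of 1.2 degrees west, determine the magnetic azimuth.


magnetic azimuth = grid azimuth - declination (east +ve)
mag_az = 218.9 - -1.2 = 220.1 degrees

220.1 degrees


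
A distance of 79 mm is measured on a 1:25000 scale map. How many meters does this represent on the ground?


ground = 79 mm * 25000 / 1000 = 1975.0 m

1975.0 m


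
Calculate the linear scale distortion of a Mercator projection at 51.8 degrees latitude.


SF = 1 / cos(51.8) = 1 / 0.618408 = 1.617

1.617


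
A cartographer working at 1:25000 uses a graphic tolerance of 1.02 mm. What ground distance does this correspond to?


ground = 1.02 mm * 25000 / 1000 = 25.5 m

25.5 m


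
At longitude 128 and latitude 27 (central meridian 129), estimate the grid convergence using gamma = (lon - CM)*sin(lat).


gamma = (128 - 129) * sin(27) = -1 * 0.45399 = -0.454 degrees

-0.454 degrees


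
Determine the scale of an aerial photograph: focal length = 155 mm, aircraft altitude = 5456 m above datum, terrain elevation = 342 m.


scale = f / (H - h) = 155 mm / 5114 m = 155 / 5114000 = 1:32994

1:32994


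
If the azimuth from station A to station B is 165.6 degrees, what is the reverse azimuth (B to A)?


back azimuth = (165.6 + 180) mod 360 = 345.6 degrees

345.6 degrees


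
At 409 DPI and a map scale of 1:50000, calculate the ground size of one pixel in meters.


pixel_cm = 2.54 / 409 ≈ 0.00621 cm
ground = pixel_cm * 50000 / 100 = 2.54 * 50000 / (409 * 100) = 127000 / 40900 ≈ 3.11 m

3.11 m


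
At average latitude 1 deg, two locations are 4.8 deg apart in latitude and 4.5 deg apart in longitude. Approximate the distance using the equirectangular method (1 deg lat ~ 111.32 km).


dlat_km = 4.8 * 111.32 = 534.336
dlon_km = 4.5 * 111.32 * cos(1) ≈ 500.864
dist = sqrt(534.336^2 + 500.864^2) ≈ 732.4 km

732.4 km


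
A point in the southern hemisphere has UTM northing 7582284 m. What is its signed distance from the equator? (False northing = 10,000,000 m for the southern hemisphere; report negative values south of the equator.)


For southern: actual = 7582284 - 10000000 = -2417716 m

-2417716 m


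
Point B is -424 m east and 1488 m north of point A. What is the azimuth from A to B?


az = atan2(-424, 1488) = -15.9 deg
adjusted to 0-360: 344.1 degrees

344.1 degrees


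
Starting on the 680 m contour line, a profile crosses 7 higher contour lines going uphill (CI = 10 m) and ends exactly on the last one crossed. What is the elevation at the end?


elevation = 680 + 7 * 10 = 750 m

750 m


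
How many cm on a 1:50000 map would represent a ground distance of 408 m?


map_cm = 408 * 100 / 50000 = 0.816 cm ≈ 0.82 cm

0.82 cm


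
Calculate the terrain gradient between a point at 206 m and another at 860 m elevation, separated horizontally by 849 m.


gradient = (860 - 206) / 849 = 654 / 849 = 0.7703

0.7703


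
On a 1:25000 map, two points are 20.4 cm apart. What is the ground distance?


ground = 20.4 cm * 25000 / 100 = 5100.0 m = 5.1 km

5.1 km


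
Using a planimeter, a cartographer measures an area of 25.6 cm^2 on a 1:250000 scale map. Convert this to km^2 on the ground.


ground_area = 25.6 * (250000/100)^2 = 160000000.0 m^2 = 160.0 km^2

160.0 km^2


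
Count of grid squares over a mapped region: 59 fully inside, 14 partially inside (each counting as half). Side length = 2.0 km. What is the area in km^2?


effective squares = 59 + 14 * 0.5 = 66.0
area = 66.0 * 4.0 = 264.0 km^2

264.0 km^2


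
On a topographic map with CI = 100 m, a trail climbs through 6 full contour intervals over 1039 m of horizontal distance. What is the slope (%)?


elevation change = 6 * 100 = 600 m
slope = 600 / 1039 * 100 = 57.7%

57.7%


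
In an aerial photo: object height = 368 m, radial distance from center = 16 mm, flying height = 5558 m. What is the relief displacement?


d = h * r / H = 368 * 16 / 5558 = 1.06 mm

1.06 mm


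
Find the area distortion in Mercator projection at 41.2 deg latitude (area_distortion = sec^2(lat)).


area_distortion = 1/cos^2(41.2) = 1.766

1.766


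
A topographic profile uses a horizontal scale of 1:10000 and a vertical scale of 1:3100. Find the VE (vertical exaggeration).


VE = horizontal_scale / vertical_scale = 10000 / 3100 ≈ 3.2

3.2x


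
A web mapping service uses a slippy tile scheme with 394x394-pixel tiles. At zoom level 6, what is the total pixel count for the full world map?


tiles per axis = 2^6 = 64
total tiles = 64^2 = 4096
pixels per axis = 64 * 394 = 25216
total pixels = 25216^2 = 635846656

635846656 pixels


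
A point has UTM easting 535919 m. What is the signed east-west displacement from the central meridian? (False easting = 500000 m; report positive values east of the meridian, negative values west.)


displacement = 535919 - 500000 = 35919 m

35919 m


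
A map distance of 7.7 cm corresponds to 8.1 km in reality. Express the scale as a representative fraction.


ground = 8.1 km = 810000 cm; RF denominator = ground / map = 810000 / 7.7 ≈ 105195; RF = 1:105195

1:105195


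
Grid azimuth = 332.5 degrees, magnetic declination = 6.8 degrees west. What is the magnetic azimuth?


magnetic azimuth = grid azimuth - declination (east +ve)
mag_az = 332.5 - -6.8 = 339.3 degrees

339.3 degrees


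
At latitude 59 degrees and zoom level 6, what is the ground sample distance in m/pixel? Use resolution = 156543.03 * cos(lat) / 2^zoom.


res = 156543.03 * cos(59) / 2^6 = 156543.03 * 0.51503807 / 64 = 1259.78 m/pixel

1259.78 m/pixel


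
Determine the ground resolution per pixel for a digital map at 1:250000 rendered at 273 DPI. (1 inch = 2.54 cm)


pixel_cm = 2.54 / 273 ≈ 0.009304 cm
ground = pixel_cm * 250000 / 100 = 2.54 * 250000 / (273 * 100) = 635000 / 27300 ≈ 23.26 m

23.26 m


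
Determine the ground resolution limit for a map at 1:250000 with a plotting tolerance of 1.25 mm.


ground = 1.25 mm * 250000 / 1000 = 312.5 m

312.5 m


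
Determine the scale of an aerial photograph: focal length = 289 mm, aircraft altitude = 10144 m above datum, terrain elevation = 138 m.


scale = f / (H - h) = 289 mm / 10006 m = 289 / 10006000 = 1:34623

1:34623


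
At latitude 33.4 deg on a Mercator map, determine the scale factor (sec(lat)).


SF = 1 / cos(33.4) = 1 / 0.834848 = 1.198

1.198


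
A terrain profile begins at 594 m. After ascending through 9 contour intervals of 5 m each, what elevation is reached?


elevation = 594 + 9 * 5 = 639 m

639 m


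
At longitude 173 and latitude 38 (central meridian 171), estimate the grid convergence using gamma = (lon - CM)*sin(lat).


gamma = (173 - 171) * sin(38) = 2 * 0.615661 = 1.231 degrees

1.231 degrees


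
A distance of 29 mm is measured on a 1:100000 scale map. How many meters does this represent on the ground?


ground = 29 mm * 100000 / 1000 = 2900.0 m

2900.0 m


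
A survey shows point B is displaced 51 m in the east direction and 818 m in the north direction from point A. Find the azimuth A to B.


az = atan2(51, 818) = 3.6 deg
adjusted to 0-360: 3.6 degrees

3.6 degrees


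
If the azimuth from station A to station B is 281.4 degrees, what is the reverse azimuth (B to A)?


back azimuth = (281.4 + 180) mod 360 = 101.4 degrees

101.4 degrees


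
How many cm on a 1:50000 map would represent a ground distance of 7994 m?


map_cm = 7994 * 100 / 50000 = 15.988 cm ≈ 15.99 cm

15.99 cm


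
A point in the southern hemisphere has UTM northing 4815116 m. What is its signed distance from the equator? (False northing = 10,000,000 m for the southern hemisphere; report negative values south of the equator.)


For southern: actual = 4815116 - 10000000 = -5184884 m

-5184884 m


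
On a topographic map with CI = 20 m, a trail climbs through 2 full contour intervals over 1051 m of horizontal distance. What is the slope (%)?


elevation change = 2 * 20 = 40 m
slope = 40 / 1051 * 100 = 3.8%

3.8%


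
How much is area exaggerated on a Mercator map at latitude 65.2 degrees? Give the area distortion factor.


area_distortion = 1/cos^2(65.2) = 5.684

5.684


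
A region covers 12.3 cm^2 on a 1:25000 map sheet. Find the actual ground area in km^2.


ground_area = 12.3 * (25000/100)^2 = 768750.0 m^2 = 0.76875 km^2 ≈ 0.769 km^2

0.769 km^2


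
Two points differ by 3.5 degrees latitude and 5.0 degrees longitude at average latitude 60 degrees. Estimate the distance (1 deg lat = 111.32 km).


dlat_km = 3.5 * 111.32 = 389.62
dlon_km = 5.0 * 111.32 * cos(60) ≈ 278.3
dist = sqrt(389.62^2 + 278.3^2) ≈ 478.8 km

478.8 km


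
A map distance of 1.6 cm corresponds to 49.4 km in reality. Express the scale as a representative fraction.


ground = 49.4 km = 4940000 cm; RF denominator = ground / map = 4940000 / 1.6 = 3087500; RF = 1:3087500

1:3087500


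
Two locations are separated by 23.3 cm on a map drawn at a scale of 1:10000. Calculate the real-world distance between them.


ground = 23.3 cm * 10000 / 100 = 2330.0 m = 2.33 km

2.33 km


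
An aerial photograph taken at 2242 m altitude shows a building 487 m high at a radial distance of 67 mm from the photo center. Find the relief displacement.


d = h * r / H = 487 * 67 / 2242 = 14.55 mm

14.55 mm


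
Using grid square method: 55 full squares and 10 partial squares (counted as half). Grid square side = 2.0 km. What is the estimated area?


effective squares = 55 + 10 * 0.5 = 60.0
area = 60.0 * 4.0 = 240.0 km^2

240.0 km^2


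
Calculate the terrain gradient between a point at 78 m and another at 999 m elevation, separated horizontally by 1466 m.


gradient = (999 - 78) / 1466 = 921 / 1466 = 0.6282

0.6282


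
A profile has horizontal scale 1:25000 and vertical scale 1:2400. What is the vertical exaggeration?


VE = horizontal_scale / vertical_scale = 25000 / 2400 ≈ 10.4

10.4x


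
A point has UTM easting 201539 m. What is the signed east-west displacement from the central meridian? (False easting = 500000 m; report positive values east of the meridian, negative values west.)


displacement = 201539 - 500000 = -298461 m

-298461 m


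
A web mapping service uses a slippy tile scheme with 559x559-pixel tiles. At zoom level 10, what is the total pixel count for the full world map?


tiles per axis = 2^10 = 1024
total tiles = 1024^2 = 1048576
pixels per axis = 1024 * 559 = 572416
total pixels = 572416^2 = 327660077056

327660077056 pixels


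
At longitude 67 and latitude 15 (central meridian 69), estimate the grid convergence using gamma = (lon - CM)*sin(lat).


gamma = (67 - 69) * sin(15) = -2 * 0.258819 = -0.518 degrees

-0.518 degrees


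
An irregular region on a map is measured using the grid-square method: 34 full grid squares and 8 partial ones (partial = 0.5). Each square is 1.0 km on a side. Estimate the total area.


effective squares = 34 + 8 * 0.5 = 38.0
area = 38.0 * 1.0 = 38.0 km^2

38.0 km^2


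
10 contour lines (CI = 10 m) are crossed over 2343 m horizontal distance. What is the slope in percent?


elevation change = 10 * 10 = 100 m
slope = 100 / 2343 * 100 = 4.3%

4.3%


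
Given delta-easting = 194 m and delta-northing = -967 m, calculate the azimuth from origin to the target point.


az = atan2(194, -967) = 168.7 deg
adjusted to 0-360: 168.7 degrees

168.7 degrees


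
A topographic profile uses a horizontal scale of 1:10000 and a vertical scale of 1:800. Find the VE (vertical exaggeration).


VE = horizontal_scale / vertical_scale = 10000 / 800 = 12.5

12.5x


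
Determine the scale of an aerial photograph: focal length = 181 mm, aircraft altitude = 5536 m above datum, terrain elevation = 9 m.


scale = f / (H - h) = 181 mm / 5527 m = 181 / 5527000 = 1:30536

1:30536


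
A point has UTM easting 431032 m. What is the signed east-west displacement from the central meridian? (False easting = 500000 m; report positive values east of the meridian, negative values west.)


displacement = 431032 - 500000 = -68968 m

-68968 m


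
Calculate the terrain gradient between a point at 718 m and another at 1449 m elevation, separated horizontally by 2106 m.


gradient = (1449 - 718) / 2106 = 731 / 2106 = 0.3471

0.3471


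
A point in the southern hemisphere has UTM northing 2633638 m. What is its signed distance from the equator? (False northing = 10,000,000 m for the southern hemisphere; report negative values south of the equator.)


For southern: actual = 2633638 - 10000000 = -7366362 m

-7366362 m


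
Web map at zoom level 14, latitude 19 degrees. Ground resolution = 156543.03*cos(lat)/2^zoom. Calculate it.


res = 156543.03 * cos(19) / 2^14 = 156543.03 * 0.94551858 / 16384 = 9.03 m/pixel

9.03 m/pixel


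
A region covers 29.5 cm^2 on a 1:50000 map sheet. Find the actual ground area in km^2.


ground_area = 29.5 * (50000/100)^2 = 7375000.0 m^2 = 7.375 km^2

7.375 km^2


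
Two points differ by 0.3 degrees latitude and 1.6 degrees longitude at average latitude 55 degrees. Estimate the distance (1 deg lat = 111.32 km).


dlat_km = 0.3 * 111.32 = 33.396
dlon_km = 1.6 * 111.32 * cos(55) ≈ 102.161
dist = sqrt(33.396^2 + 102.161^2) ≈ 107.5 km

107.5 km


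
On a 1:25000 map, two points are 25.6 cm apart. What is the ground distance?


ground = 25.6 cm * 25000 / 100 = 6400.0 m = 6.4 km

6.4 km


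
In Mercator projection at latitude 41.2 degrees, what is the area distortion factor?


area_distortion = 1/cos^2(41.2) = 1.766

1.766


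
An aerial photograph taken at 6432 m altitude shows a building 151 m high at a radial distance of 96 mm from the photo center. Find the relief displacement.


d = h * r / H = 151 * 96 / 6432 = 2.25 mm

2.25 mm


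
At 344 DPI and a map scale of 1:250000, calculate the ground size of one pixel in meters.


pixel_cm = 2.54 / 344 ≈ 0.007384 cm
ground = pixel_cm * 250000 / 100 = 2.54 * 250000 / (344 * 100) = 635000 / 34400 ≈ 18.46 m

18.46 m


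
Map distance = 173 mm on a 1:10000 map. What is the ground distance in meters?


ground = 173 mm * 10000 / 1000 = 1730.0 m

1730.0 m


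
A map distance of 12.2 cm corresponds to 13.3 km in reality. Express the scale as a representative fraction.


ground = 13.3 km = 1330000 cm; RF denominator = ground / map = 1330000 / 12.2 ≈ 109016; RF = 1:109016

1:109016


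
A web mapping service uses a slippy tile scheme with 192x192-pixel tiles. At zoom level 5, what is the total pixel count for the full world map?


tiles per axis = 2^5 = 32
total tiles = 32^2 = 1024
pixels per axis = 32 * 192 = 6144
total pixels = 6144^2 = 37748736

37748736 pixels


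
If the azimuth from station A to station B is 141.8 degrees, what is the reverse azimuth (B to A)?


back azimuth = (141.8 + 180) mod 360 = 321.8 degrees

321.8 degrees


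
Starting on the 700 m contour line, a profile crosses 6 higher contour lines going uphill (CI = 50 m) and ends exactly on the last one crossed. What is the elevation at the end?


elevation = 700 + 6 * 50 = 1000 m

1000 m


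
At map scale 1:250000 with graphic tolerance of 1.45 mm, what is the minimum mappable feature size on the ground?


ground = 1.45 mm * 250000 / 1000 = 362.5 m

362.5 m


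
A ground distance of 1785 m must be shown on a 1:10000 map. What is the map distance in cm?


map_cm = 1785 * 100 / 10000 = 17.85 cm

17.85 cm


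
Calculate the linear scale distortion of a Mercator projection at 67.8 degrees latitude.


SF = 1 / cos(67.8) = 1 / 0.377841 = 2.647

2.647


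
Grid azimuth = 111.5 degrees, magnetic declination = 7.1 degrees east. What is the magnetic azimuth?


magnetic azimuth = grid azimuth - declination (east +ve)
mag_az = 111.5 - 7.1 = 104.4 degrees

104.4 degrees


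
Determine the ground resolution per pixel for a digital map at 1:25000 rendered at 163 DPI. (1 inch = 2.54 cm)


pixel_cm = 2.54 / 163 ≈ 0.015583 cm
ground = pixel_cm * 25000 / 100 = 2.54 * 25000 / (163 * 100) = 63500 / 16300 ≈ 3.9 m

3.9 m


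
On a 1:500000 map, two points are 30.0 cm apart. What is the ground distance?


ground = 30.0 cm * 500000 / 100 = 150000.0 m = 150.0 km

150.0 km


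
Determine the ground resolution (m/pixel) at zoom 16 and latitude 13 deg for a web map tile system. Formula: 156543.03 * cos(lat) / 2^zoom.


res = 156543.03 * cos(13) / 2^16 = 156543.03 * 0.97437006 / 65536 = 2.33 m/pixel

2.33 m/pixel


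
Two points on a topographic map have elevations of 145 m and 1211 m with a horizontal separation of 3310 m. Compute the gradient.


gradient = (1211 - 145) / 3310 = 1066 / 3310 = 0.3221

0.3221


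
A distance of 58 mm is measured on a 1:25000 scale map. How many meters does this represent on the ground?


ground = 58 mm * 25000 / 1000 = 1450.0 m

1450.0 m


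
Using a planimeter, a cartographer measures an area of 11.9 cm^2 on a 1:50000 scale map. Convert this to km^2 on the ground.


ground_area = 11.9 * (50000/100)^2 = 2975000.0 m^2 = 2.975 km^2

2.975 km^2


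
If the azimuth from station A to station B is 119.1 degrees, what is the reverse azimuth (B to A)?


back azimuth = (119.1 + 180) mod 360 = 299.1 degrees

299.1 degrees


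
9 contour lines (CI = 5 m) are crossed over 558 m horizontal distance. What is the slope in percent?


elevation change = 9 * 5 = 45 m
slope = 45 / 558 * 100 = 8.1%

8.1%


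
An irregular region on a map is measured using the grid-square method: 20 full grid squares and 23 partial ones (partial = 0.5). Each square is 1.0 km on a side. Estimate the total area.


effective squares = 20 + 23 * 0.5 = 31.5
area = 31.5 * 1.0 = 31.5 km^2

31.5 km^2


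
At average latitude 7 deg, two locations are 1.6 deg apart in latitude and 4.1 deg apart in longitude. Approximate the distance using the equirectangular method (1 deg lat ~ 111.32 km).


dlat_km = 1.6 * 111.32 = 178.112
dlon_km = 4.1 * 111.32 * cos(7) ≈ 453.01
dist = sqrt(178.112^2 + 453.01^2) ≈ 486.8 km

486.8 km


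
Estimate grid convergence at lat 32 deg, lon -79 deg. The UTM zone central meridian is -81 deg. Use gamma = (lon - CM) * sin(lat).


gamma = (-79 - -81) * sin(32) = 2 * 0.529919 = 1.06 degrees

1.06 degrees
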